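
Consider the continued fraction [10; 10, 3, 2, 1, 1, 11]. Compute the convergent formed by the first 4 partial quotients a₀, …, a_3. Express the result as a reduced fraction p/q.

727/72

Compute successive convergents:
a_0 = 10: 10/1
a_1 = 10: 101/10
a_2 = 3: 313/31
a_3 = 2: 727/72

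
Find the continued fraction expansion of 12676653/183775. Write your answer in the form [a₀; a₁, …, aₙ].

Apply division with remainder until the remainder is 0:
⌊12676653/183775⌋ = 68, remainder 179953
⌊183775/179953⌋ = 1, remainder 3822
⌊179953/3822⌋ = 47, remainder 319
⌊3822/319⌋ = 11, remainder 313
⌊319/313⌋ = 1, remainder 6
⌊313/6⌋ = 52, remainder 1
⌊6/1⌋ = 6, remainder 0

[68; 1, 47, 11, 1, 52, 6]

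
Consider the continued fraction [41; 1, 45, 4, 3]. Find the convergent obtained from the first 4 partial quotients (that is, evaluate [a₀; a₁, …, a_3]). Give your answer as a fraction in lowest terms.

a_0 = 41: 41/1
a_1 = 1: 42/1
a_2 = 45: 1931/46
a_3 = 4: 7766/185

7766/185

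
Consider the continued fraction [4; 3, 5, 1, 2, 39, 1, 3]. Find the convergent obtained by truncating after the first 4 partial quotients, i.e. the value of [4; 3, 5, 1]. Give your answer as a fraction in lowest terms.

82/19

a_0 = 4: 4/1
a_1 = 3: 13/3
a_2 = 5: 69/16
a_3 = 1: 82/19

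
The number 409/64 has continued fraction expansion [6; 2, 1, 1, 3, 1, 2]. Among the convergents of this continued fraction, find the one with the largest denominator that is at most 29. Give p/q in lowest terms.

147/23

a_0 = 6: 6/1  (≤ bound)
a_1 = 2: 13/2  (≤ bound)
a_2 = 1: 19/3  (≤ bound)
a_3 = 1: 32/5  (≤ bound)
a_4 = 3: 115/18  (≤ bound)
a_5 = 1: 147/23  (≤ bound)
a_6 = 2: 409/64  (> 29, stop)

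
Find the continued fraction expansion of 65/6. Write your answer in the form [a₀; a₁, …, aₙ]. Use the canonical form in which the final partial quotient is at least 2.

[10; 1, 5]

65 ÷ 6 → quotient 10, remainder 5
6 ÷ 5 → quotient 1, remainder 1
5 ÷ 1 → quotient 5, remainder 0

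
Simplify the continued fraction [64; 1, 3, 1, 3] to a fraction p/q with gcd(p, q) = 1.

Start with 3.
1 + 1/(3/1) = 1 + 1/3 = 4/3
3 + 1/(4/3) = 3 + 3/4 = 15/4
1 + 1/(15/4) = 1 + 4/15 = 19/15
64 + 1/(19/15) = 64 + 15/19 = 1231/19

1231/19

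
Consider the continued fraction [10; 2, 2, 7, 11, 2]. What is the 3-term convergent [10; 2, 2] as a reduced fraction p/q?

52/5

Starting at the tail and folding back:
Start with 2.
2 + 1/(2/1) = 2 + 1/2 = 5/2
10 + 1/(5/2) = 10 + 2/5 = 52/5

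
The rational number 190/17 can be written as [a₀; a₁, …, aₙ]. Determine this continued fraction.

Apply division with remainder until the remainder is 0:
190 = 11·17 + 3, so a_0 = 11
17 = 5·3 + 2, so a_1 = 5
3 = 1·2 + 1, so a_2 = 1
2 = 2·1 + 0, so a_3 = 2

[11; 5, 1, 2]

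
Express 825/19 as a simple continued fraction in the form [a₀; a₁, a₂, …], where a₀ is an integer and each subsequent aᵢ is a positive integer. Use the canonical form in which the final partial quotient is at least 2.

[43; 2, 2, 1, 2]

Repeatedly divide and take the remainder:
825 = 43·19 + 8, so a_0 = 43
19 = 2·8 + 3, so a_1 = 2
8 = 2·3 + 2, so a_2 = 2
3 = 1·2 + 1, so a_3 = 1
2 = 2·1 + 0, so a_4 = 2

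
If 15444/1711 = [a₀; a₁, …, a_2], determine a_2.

15444 = 9·1711 + 45, so a_0 = 9
1711 = 38·45 + 1, so a_1 = 38
45 = 45·1 + 0, so a_2 = 45

45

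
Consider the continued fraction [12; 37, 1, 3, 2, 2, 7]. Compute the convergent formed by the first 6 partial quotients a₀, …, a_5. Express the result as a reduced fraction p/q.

a_0 = 12: 12/1
a_1 = 37: 445/37
a_2 = 1: 457/38
a_3 = 3: 1816/151
a_4 = 2: 4089/340
a_5 = 2: 9994/831

9994/831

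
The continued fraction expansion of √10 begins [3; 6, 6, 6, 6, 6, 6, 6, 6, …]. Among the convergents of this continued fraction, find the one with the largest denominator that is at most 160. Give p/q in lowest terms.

117/37

List convergents until the denominator exceeds the bound:
a_0 = 3: 3/1  (≤ bound)
a_1 = 6: 19/6  (≤ bound)
a_2 = 6: 117/37  (≤ bound)
a_3 = 6: 721/228  (> 160, stop)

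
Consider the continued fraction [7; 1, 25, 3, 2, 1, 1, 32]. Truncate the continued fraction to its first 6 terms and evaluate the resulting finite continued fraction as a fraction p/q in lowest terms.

2094/263

a_0 = 7: 7/1
a_1 = 1: 8/1
a_2 = 25: 207/26
a_3 = 3: 629/79
a_4 = 2: 1465/184
a_5 = 1: 2094/263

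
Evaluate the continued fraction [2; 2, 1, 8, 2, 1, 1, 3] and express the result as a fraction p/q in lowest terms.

1147/489

Start with 3.
1 + 1/(3/1) = 1 + 1/3 = 4/3
1 + 1/(4/3) = 1 + 3/4 = 7/4
2 + 1/(7/4) = 2 + 4/7 = 18/7
8 + 1/(18/7) = 8 + 7/18 = 151/18
1 + 1/(151/18) = 1 + 18/151 = 169/151
2 + 1/(169/151) = 2 + 151/169 = 489/169
2 + 1/(489/169) = 2 + 169/489 = 1147/489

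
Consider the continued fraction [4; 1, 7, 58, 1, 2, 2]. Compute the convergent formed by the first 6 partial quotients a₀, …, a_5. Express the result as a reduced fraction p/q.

6879/1411

Start with 2.
1 + 1/(2/1) = 1 + 1/2 = 3/2
58 + 1/(3/2) = 58 + 2/3 = 176/3
7 + 1/(176/3) = 7 + 3/176 = 1235/176
1 + 1/(1235/176) = 1 + 176/1235 = 1411/1235
4 + 1/(1411/1235) = 4 + 1235/1411 = 6879/1411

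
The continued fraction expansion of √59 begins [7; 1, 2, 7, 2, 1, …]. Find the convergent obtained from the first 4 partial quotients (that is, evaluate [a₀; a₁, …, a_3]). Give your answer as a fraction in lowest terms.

169/22

Start with 7.
2 + 1/(7/1) = 2 + 1/7 = 15/7
1 + 1/(15/7) = 1 + 7/15 = 22/15
7 + 1/(22/15) = 7 + 15/22 = 169/22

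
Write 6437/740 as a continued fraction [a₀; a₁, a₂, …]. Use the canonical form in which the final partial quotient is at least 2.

[8; 1, 2, 3, 7, 10]

6437 = 8·740 + 517, so a_0 = 8
740 = 1·517 + 223, so a_1 = 1
517 = 2·223 + 71, so a_2 = 2
223 = 3·71 + 10, so a_3 = 3
71 = 7·10 + 1, so a_4 = 7
10 = 10·1 + 0, so a_5 = 10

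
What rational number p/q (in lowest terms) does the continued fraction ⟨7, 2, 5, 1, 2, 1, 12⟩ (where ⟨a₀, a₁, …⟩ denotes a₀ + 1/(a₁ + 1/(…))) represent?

a_0 = 7: 7/1
a_1 = 2: 15/2
a_2 = 5: 82/11
a_3 = 1: 97/13
a_4 = 2: 276/37
a_5 = 1: 373/50
a_6 = 12: 4752/637

4752/637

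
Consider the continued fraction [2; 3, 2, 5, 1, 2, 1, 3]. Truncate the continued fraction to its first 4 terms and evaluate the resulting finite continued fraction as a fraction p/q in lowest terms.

Collapse the nested fraction from the inside out:
Start with 5.
2 + 1/(5/1) = 2 + 1/5 = 11/5
3 + 1/(11/5) = 3 + 5/11 = 38/11
2 + 1/(38/11) = 2 + 11/38 = 87/38

87/38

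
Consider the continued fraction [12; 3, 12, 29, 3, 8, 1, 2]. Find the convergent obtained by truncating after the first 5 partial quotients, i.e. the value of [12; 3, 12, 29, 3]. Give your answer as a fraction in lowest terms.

Starting at the tail and folding back:
Start with 3.
29 + 1/(3/1) = 29 + 1/3 = 88/3
12 + 1/(88/3) = 12 + 3/88 = 1059/88
3 + 1/(1059/88) = 3 + 88/1059 = 3265/1059
12 + 1/(3265/1059) = 12 + 1059/3265 = 40239/3265

40239/3265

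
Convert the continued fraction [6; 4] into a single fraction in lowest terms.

25/4

a_0 = 6: 6/1
a_1 = 4: 25/4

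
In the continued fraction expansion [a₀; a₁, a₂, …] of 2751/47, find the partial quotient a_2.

Apply division with remainder until the remainder is 0:
⌊2751/47⌋ = 58, remainder 25
⌊47/25⌋ = 1, remainder 22
⌊25/22⌋ = 1, remainder 3

1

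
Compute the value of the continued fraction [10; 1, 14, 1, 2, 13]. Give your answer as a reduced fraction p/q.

6857/627

Compute successive convergents:
a_0 = 10: 10/1
a_1 = 1: 11/1
a_2 = 14: 164/15
a_3 = 1: 175/16
a_4 = 2: 514/47
a_5 = 13: 6857/627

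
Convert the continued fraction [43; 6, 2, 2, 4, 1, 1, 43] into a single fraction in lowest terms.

590159/13675

Start with 43.
1 + 1/(43/1) = 1 + 1/43 = 44/43
1 + 1/(44/43) = 1 + 43/44 = 87/44
4 + 1/(87/44) = 4 + 44/87 = 392/87
2 + 1/(392/87) = 2 + 87/392 = 871/392
2 + 1/(871/392) = 2 + 392/871 = 2134/871
6 + 1/(2134/871) = 6 + 871/2134 = 13675/2134
43 + 1/(13675/2134) = 43 + 2134/13675 = 590159/13675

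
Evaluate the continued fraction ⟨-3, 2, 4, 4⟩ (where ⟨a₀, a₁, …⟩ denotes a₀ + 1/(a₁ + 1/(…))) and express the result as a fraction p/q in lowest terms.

-97/38

Collapse the nested fraction from the inside out:
Start with 4.
4 + 1/(4/1) = 4 + 1/4 = 17/4
2 + 1/(17/4) = 2 + 4/17 = 38/17
-3 + 1/(38/17) = -3 + 17/38 = -97/38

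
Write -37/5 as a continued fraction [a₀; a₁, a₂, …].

Repeatedly divide and take the remainder:
-37 = -8·5 + 3, so a_0 = -8
5 = 1·3 + 2, so a_1 = 1
3 = 1·2 + 1, so a_2 = 1
2 = 2·1 + 0, so a_3 = 2

[-8; 1, 1, 2]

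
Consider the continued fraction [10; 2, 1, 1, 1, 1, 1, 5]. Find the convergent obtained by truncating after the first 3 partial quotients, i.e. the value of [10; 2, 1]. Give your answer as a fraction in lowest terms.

31/3

Use the convergent recurrence hₖ = aₖ·hₖ₋₁ + hₖ₋₂ (and likewise for the denominators kₖ):
a_0 = 10: 10/1
a_1 = 2: 21/2
a_2 = 1: 31/3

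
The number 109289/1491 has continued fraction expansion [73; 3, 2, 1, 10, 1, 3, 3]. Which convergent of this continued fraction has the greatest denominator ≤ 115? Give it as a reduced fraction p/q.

7843/107

a_0 = 73: 73/1  (≤ bound)
a_1 = 3: 220/3  (≤ bound)
a_2 = 2: 513/7  (≤ bound)
a_3 = 1: 733/10  (≤ bound)
a_4 = 10: 7843/107  (≤ bound)
a_5 = 1: 8576/117  (> 115, stop)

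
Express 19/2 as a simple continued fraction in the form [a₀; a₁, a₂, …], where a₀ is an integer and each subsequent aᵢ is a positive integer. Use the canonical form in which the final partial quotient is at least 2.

[9; 2]

19 ÷ 2 → quotient 9, remainder 1
2 ÷ 1 → quotient 2, remainder 0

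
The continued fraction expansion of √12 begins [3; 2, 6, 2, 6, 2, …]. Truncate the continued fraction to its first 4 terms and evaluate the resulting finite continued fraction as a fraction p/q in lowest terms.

Start with 2.
6 + 1/(2/1) = 6 + 1/2 = 13/2
2 + 1/(13/2) = 2 + 2/13 = 28/13
3 + 1/(28/13) = 3 + 13/28 = 97/28

97/28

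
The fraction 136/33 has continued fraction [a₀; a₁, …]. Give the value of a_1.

136 ÷ 33 → quotient 4, remainder 4
33 ÷ 4 → quotient 8, remainder 1

8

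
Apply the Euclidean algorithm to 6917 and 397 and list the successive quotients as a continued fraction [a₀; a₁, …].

[17; 2, 2, 1, 3, 15]

6917 = 17·397 + 168, so a_0 = 17
397 = 2·168 + 61, so a_1 = 2
168 = 2·61 + 46, so a_2 = 2
61 = 1·46 + 15, so a_3 = 1
46 = 3·15 + 1, so a_4 = 3
15 = 15·1 + 0, so a_5 = 15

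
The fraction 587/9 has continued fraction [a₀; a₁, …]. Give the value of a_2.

Apply division with remainder until the remainder is 0:
587 ÷ 9 → quotient 65, remainder 2
9 ÷ 2 → quotient 4, remainder 1
2 ÷ 1 → quotient 2, remainder 0

2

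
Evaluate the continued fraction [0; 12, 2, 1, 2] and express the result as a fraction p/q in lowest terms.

8/99

Collapse the nested fraction from the inside out:
Start with 2.
1 + 1/(2/1) = 1 + 1/2 = 3/2
2 + 1/(3/2) = 2 + 2/3 = 8/3
12 + 1/(8/3) = 12 + 3/8 = 99/8
0 + 1/(99/8) = 0 + 8/99 = 8/99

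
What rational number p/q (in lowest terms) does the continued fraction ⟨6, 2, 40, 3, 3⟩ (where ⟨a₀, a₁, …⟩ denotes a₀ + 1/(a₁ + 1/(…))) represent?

5299/816

Work from the innermost term outward:
Start with 3.
3 + 1/(3/1) = 3 + 1/3 = 10/3
40 + 1/(10/3) = 40 + 3/10 = 403/10
2 + 1/(403/10) = 2 + 10/403 = 816/403
6 + 1/(816/403) = 6 + 403/816 = 5299/816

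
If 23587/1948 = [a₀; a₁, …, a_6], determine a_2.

4

Run the Euclidean algorithm, recording each quotient:
⌊23587/1948⌋ = 12, remainder 211
⌊1948/211⌋ = 9, remainder 49
⌊211/49⌋ = 4, remainder 15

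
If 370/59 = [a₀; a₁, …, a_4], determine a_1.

3

⌊370/59⌋ = 6, remainder 16
⌊59/16⌋ = 3, remainder 11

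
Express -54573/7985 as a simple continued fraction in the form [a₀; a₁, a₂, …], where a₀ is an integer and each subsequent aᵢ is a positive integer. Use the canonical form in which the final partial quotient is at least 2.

[-7; 6, 24, 1, 16, 1, 2]

⌊-54573/7985⌋ = -7, remainder 1322
⌊7985/1322⌋ = 6, remainder 53
⌊1322/53⌋ = 24, remainder 50
⌊53/50⌋ = 1, remainder 3
⌊50/3⌋ = 16, remainder 2
⌊3/2⌋ = 1, remainder 1
⌊2/1⌋ = 2, remainder 0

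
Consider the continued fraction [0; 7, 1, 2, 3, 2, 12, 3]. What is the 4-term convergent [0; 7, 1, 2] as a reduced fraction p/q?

3/23

Start with 2.
1 + 1/(2/1) = 1 + 1/2 = 3/2
7 + 1/(3/2) = 7 + 2/3 = 23/3
0 + 1/(23/3) = 0 + 3/23 = 3/23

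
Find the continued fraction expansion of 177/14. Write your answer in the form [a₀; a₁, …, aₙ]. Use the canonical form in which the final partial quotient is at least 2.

[12; 1, 1, 1, 4]

177 = 12·14 + 9, so a_0 = 12
14 = 1·9 + 5, so a_1 = 1
9 = 1·5 + 4, so a_2 = 1
5 = 1·4 + 1, so a_3 = 1
4 = 4·1 + 0, so a_4 = 4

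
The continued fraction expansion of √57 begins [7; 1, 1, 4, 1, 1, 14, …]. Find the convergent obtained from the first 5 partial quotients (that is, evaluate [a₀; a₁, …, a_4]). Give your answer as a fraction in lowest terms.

Starting at the tail and folding back:
Start with 1.
4 + 1/(1/1) = 4 + 1/1 = 5/1
1 + 1/(5/1) = 1 + 1/5 = 6/5
1 + 1/(6/5) = 1 + 5/6 = 11/6
7 + 1/(11/6) = 7 + 6/11 = 83/11

83/11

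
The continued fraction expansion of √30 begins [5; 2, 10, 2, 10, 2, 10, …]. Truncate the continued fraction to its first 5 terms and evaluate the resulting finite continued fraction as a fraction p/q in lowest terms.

Build up convergents one term at a time:
a_0 = 5: 5/1
a_1 = 2: 11/2
a_2 = 10: 115/21
a_3 = 2: 241/44
a_4 = 10: 2525/461

2525/461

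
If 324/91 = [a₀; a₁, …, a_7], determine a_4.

1

Run the Euclidean algorithm, recording each quotient:
⌊324/91⌋ = 3, remainder 51
⌊91/51⌋ = 1, remainder 40
⌊51/40⌋ = 1, remainder 11
⌊40/11⌋ = 3, remainder 7
⌊11/7⌋ = 1, remainder 4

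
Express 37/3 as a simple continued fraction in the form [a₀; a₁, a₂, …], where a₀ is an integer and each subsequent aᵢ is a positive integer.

⌊37/3⌋ = 12, remainder 1
⌊3/1⌋ = 3, remainder 0

[12; 3]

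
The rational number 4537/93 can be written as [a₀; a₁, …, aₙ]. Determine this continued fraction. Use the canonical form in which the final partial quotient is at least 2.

[48; 1, 3, 1, 1, 1, 6]

4537 = 48·93 + 73, so a_0 = 48
93 = 1·73 + 20, so a_1 = 1
73 = 3·20 + 13, so a_2 = 3
20 = 1·13 + 7, so a_3 = 1
13 = 1·7 + 6, so a_4 = 1
7 = 1·6 + 1, so a_5 = 1
6 = 6·1 + 0, so a_6 = 6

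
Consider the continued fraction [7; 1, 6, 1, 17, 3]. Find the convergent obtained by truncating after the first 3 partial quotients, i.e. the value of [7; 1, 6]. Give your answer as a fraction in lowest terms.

Start with 6.
1 + 1/(6/1) = 1 + 1/6 = 7/6
7 + 1/(7/6) = 7 + 6/7 = 55/7

55/7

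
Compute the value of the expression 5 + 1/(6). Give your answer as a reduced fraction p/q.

a_0 = 5: 5/1
a_1 = 6: 31/6

31/6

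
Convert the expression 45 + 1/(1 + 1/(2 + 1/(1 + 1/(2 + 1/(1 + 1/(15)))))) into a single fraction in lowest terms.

Starting at the tail and folding back:
Start with 15.
1 + 1/(15/1) = 1 + 1/15 = 16/15
2 + 1/(16/15) = 2 + 15/16 = 47/16
1 + 1/(47/16) = 1 + 16/47 = 63/47
2 + 1/(63/47) = 2 + 47/63 = 173/63
1 + 1/(173/63) = 1 + 63/173 = 236/173
45 + 1/(236/173) = 45 + 173/236 = 10793/236

10793/236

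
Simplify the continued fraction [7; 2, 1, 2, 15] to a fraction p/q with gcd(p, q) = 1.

Build up convergents one term at a time:
a_0 = 7: 7/1
a_1 = 2: 15/2
a_2 = 1: 22/3
a_3 = 2: 59/8
a_4 = 15: 907/123

907/123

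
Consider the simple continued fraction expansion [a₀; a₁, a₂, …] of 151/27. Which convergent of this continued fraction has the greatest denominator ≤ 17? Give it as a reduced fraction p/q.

28/5

a_0 = 5: 5/1  (≤ bound)
a_1 = 1: 6/1  (≤ bound)
a_2 = 1: 11/2  (≤ bound)
a_3 = 2: 28/5  (≤ bound)
a_4 = 5: 151/27  (> 17, stop)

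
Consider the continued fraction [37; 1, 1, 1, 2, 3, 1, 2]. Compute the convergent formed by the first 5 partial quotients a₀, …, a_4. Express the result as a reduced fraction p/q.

Work from the innermost term outward:
Start with 2.
1 + 1/(2/1) = 1 + 1/2 = 3/2
1 + 1/(3/2) = 1 + 2/3 = 5/3
1 + 1/(5/3) = 1 + 3/5 = 8/5
37 + 1/(8/5) = 37 + 5/8 = 301/8

301/8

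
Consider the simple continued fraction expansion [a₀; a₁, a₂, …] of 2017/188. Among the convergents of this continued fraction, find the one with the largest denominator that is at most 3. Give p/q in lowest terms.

List convergents until the denominator exceeds the bound:
a_0 = 10: 10/1  (≤ bound)
a_1 = 1: 11/1  (≤ bound)
a_2 = 2: 32/3  (≤ bound)
a_3 = 1: 43/4  (> 3, stop)

32/3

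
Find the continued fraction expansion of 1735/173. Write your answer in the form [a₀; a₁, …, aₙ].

Run the Euclidean algorithm, recording each quotient:
1735 = 10·173 + 5, so a_0 = 10
173 = 34·5 + 3, so a_1 = 34
5 = 1·3 + 2, so a_2 = 1
3 = 1·2 + 1, so a_3 = 1
2 = 2·1 + 0, so a_4 = 2

[10; 34, 1, 1, 2]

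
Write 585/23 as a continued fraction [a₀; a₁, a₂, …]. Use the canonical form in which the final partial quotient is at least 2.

[25; 2, 3, 3]

Apply division with remainder until the remainder is 0:
585 = 25·23 + 10, so a_0 = 25
23 = 2·10 + 3, so a_1 = 2
10 = 3·3 + 1, so a_2 = 3
3 = 3·1 + 0, so a_3 = 3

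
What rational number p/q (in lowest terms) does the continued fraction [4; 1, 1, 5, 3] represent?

159/35

Compute successive convergents:
a_0 = 4: 4/1
a_1 = 1: 5/1
a_2 = 1: 9/2
a_3 = 5: 50/11
a_4 = 3: 159/35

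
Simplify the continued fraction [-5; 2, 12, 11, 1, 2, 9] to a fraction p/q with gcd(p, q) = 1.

Start with 9.
2 + 1/(9/1) = 2 + 1/9 = 19/9
1 + 1/(19/9) = 1 + 9/19 = 28/19
11 + 1/(28/19) = 11 + 19/28 = 327/28
12 + 1/(327/28) = 12 + 28/327 = 3952/327
2 + 1/(3952/327) = 2 + 327/3952 = 8231/3952
-5 + 1/(8231/3952) = -5 + 3952/8231 = -37203/8231

-37203/8231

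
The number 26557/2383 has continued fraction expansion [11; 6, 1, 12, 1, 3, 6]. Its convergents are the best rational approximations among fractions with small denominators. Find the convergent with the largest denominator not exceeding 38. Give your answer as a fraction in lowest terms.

78/7

List convergents until the denominator exceeds the bound:
a_0 = 11: 11/1  (≤ bound)
a_1 = 6: 67/6  (≤ bound)
a_2 = 1: 78/7  (≤ bound)
a_3 = 12: 1003/90  (> 38, stop)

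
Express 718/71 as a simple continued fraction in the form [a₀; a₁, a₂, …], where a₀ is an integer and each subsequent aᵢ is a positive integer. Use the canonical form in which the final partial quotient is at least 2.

Run the Euclidean algorithm, recording each quotient:
⌊718/71⌋ = 10, remainder 8
⌊71/8⌋ = 8, remainder 7
⌊8/7⌋ = 1, remainder 1
⌊7/1⌋ = 7, remainder 0

[10; 8, 1, 7]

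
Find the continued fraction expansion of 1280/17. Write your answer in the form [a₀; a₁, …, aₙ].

Apply division with remainder until the remainder is 0:
1280 ÷ 17 → quotient 75, remainder 5
17 ÷ 5 → quotient 3, remainder 2
5 ÷ 2 → quotient 2, remainder 1
2 ÷ 1 → quotient 2, remainder 0

[75; 3, 2, 2]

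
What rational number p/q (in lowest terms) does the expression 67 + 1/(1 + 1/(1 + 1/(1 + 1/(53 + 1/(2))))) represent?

Start with 2.
53 + 1/(2/1) = 53 + 1/2 = 107/2
1 + 1/(107/2) = 1 + 2/107 = 109/107
1 + 1/(109/107) = 1 + 107/109 = 216/109
1 + 1/(216/109) = 1 + 109/216 = 325/216
67 + 1/(325/216) = 67 + 216/325 = 21991/325

21991/325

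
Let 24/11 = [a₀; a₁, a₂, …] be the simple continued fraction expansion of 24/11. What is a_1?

⌊24/11⌋ = 2, remainder 2
⌊11/2⌋ = 5, remainder 1

5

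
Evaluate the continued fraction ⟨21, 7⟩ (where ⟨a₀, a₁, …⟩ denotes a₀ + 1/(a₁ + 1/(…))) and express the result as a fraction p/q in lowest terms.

Build up convergents one term at a time:
a_0 = 21: 21/1
a_1 = 7: 148/7

148/7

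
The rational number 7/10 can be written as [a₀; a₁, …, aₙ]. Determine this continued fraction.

Run the Euclidean algorithm, recording each quotient:
⌊7/10⌋ = 0, remainder 7
⌊10/7⌋ = 1, remainder 3
⌊7/3⌋ = 2, remainder 1
⌊3/1⌋ = 3, remainder 0

[0; 1, 2, 3]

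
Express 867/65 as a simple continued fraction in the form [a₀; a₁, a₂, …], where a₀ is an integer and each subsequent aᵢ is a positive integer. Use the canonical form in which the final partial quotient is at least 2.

[13; 2, 1, 21]

867 ÷ 65 → quotient 13, remainder 22
65 ÷ 22 → quotient 2, remainder 21
22 ÷ 21 → quotient 1, remainder 1
21 ÷ 1 → quotient 21, remainder 0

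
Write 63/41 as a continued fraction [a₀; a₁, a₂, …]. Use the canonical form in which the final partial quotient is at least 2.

Run the Euclidean algorithm, recording each quotient:
63 ÷ 41 → quotient 1, remainder 22
41 ÷ 22 → quotient 1, remainder 19
22 ÷ 19 → quotient 1, remainder 3
19 ÷ 3 → quotient 6, remainder 1
3 ÷ 1 → quotient 3, remainder 0

[1; 1, 1, 6, 3]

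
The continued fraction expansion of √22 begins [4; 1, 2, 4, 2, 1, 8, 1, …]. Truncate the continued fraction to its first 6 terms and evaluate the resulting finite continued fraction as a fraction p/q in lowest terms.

197/42

a_0 = 4: 4/1
a_1 = 1: 5/1
a_2 = 2: 14/3
a_3 = 4: 61/13
a_4 = 2: 136/29
a_5 = 1: 197/42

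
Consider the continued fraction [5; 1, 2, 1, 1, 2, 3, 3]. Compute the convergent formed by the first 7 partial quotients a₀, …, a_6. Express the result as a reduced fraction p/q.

a_0 = 5: 5/1
a_1 = 1: 6/1
a_2 = 2: 17/3
a_3 = 1: 23/4
a_4 = 1: 40/7
a_5 = 2: 103/18
a_6 = 3: 349/61

349/61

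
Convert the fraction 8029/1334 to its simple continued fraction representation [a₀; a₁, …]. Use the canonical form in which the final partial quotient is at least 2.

[6; 53, 2, 1, 3, 2]

⌊8029/1334⌋ = 6, remainder 25
⌊1334/25⌋ = 53, remainder 9
⌊25/9⌋ = 2, remainder 7
⌊9/7⌋ = 1, remainder 2
⌊7/2⌋ = 3, remainder 1
⌊2/1⌋ = 2, remainder 0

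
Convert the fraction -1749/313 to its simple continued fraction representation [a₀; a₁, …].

Apply division with remainder until the remainder is 0:
-1749 ÷ 313 → quotient -6, remainder 129
313 ÷ 129 → quotient 2, remainder 55
129 ÷ 55 → quotient 2, remainder 19
55 ÷ 19 → quotient 2, remainder 17
19 ÷ 17 → quotient 1, remainder 2
17 ÷ 2 → quotient 8, remainder 1
2 ÷ 1 → quotient 2, remainder 0

[-6; 2, 2, 2, 1, 8, 2]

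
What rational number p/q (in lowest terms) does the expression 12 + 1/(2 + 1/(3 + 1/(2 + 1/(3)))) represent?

Starting at the tail and folding back:
Start with 3.
2 + 1/(3/1) = 2 + 1/3 = 7/3
3 + 1/(7/3) = 3 + 3/7 = 24/7
2 + 1/(24/7) = 2 + 7/24 = 55/24
12 + 1/(55/24) = 12 + 24/55 = 684/55

684/55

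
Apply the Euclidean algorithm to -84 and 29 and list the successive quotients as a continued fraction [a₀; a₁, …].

[-3; 9, 1, 2]

⌊-84/29⌋ = -3, remainder 3
⌊29/3⌋ = 9, remainder 2
⌊3/2⌋ = 1, remainder 1
⌊2/1⌋ = 2, remainder 0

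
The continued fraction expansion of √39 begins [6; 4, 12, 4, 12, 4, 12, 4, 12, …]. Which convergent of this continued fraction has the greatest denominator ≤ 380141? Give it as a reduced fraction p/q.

764394/122401

a_0 = 6: 6/1  (≤ bound)
a_1 = 4: 25/4  (≤ bound)
a_2 = 12: 306/49  (≤ bound)
a_3 = 4: 1249/200  (≤ bound)
a_4 = 12: 15294/2449  (≤ bound)
a_5 = 4: 62425/9996  (≤ bound)
a_6 = 12: 764394/122401  (≤ bound)
a_7 = 4: 3120001/499600  (> 380141, stop)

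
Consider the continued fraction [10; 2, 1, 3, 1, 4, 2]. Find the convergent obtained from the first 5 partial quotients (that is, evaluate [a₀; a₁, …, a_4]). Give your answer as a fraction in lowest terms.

Start with 1.
3 + 1/(1/1) = 3 + 1/1 = 4/1
1 + 1/(4/1) = 1 + 1/4 = 5/4
2 + 1/(5/4) = 2 + 4/5 = 14/5
10 + 1/(14/5) = 10 + 5/14 = 145/14

145/14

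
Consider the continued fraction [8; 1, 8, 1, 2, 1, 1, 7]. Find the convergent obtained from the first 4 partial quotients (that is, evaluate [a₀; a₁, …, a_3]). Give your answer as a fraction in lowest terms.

a_0 = 8: 8/1
a_1 = 1: 9/1
a_2 = 8: 80/9
a_3 = 1: 89/10

89/10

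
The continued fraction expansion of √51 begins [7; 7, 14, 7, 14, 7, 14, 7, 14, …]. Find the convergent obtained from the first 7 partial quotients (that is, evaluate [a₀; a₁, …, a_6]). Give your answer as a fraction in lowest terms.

7068593/989801

Collapse the nested fraction from the inside out:
Start with 14.
7 + 1/(14/1) = 7 + 1/14 = 99/14
14 + 1/(99/14) = 14 + 14/99 = 1400/99
7 + 1/(1400/99) = 7 + 99/1400 = 9899/1400
14 + 1/(9899/1400) = 14 + 1400/9899 = 139986/9899
7 + 1/(139986/9899) = 7 + 9899/139986 = 989801/139986
7 + 1/(989801/139986) = 7 + 139986/989801 = 7068593/989801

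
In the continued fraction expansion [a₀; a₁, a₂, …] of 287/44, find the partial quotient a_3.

10

287 = 6·44 + 23, so a_0 = 6
44 = 1·23 + 21, so a_1 = 1
23 = 1·21 + 2, so a_2 = 1
21 = 10·2 + 1, so a_3 = 10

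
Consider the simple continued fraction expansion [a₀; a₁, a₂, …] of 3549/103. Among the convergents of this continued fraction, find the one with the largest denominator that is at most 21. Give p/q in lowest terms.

a_0 = 34: 34/1  (≤ bound)
a_1 = 2: 69/2  (≤ bound)
a_2 = 5: 379/11  (≤ bound)
a_3 = 4: 1585/46  (> 21, stop)

379/11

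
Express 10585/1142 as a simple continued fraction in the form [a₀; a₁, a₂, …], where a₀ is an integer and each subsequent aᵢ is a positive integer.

[9; 3, 1, 2, 1, 1, 3, 12]

Repeatedly divide and take the remainder:
⌊10585/1142⌋ = 9, remainder 307
⌊1142/307⌋ = 3, remainder 221
⌊307/221⌋ = 1, remainder 86
⌊221/86⌋ = 2, remainder 49
⌊86/49⌋ = 1, remainder 37
⌊49/37⌋ = 1, remainder 12
⌊37/12⌋ = 3, remainder 1
⌊12/1⌋ = 12, remainder 0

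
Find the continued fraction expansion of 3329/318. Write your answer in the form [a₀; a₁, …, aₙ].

3329 ÷ 318 → quotient 10, remainder 149
318 ÷ 149 → quotient 2, remainder 20
149 ÷ 20 → quotient 7, remainder 9
20 ÷ 9 → quotient 2, remainder 2
9 ÷ 2 → quotient 4, remainder 1
2 ÷ 1 → quotient 2, remainder 0

[10; 2, 7, 2, 4, 2]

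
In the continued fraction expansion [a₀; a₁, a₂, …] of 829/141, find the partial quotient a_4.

⌊829/141⌋ = 5, remainder 124
⌊141/124⌋ = 1, remainder 17
⌊124/17⌋ = 7, remainder 5
⌊17/5⌋ = 3, remainder 2
⌊5/2⌋ = 2, remainder 1

2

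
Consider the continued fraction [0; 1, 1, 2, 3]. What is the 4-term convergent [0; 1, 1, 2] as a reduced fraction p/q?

3/5

a_0 = 0: 0/1
a_1 = 1: 1/1
a_2 = 1: 1/2
a_3 = 2: 3/5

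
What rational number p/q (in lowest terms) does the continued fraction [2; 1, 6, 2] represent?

Start with 2.
6 + 1/(2/1) = 6 + 1/2 = 13/2
1 + 1/(13/2) = 1 + 2/13 = 15/13
2 + 1/(15/13) = 2 + 13/15 = 43/15

43/15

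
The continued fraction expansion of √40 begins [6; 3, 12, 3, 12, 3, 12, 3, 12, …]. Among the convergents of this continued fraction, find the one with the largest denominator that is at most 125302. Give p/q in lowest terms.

337434/53353

List convergents until the denominator exceeds the bound:
a_0 = 6: 6/1  (≤ bound)
a_1 = 3: 19/3  (≤ bound)
a_2 = 12: 234/37  (≤ bound)
a_3 = 3: 721/114  (≤ bound)
a_4 = 12: 8886/1405  (≤ bound)
a_5 = 3: 27379/4329  (≤ bound)
a_6 = 12: 337434/53353  (≤ bound)
a_7 = 3: 1039681/164388  (> 125302, stop)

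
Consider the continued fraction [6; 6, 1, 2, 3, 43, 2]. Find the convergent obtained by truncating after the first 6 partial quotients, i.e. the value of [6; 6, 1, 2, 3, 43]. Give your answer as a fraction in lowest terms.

17839/2901

Start with 43.
3 + 1/(43/1) = 3 + 1/43 = 130/43
2 + 1/(130/43) = 2 + 43/130 = 303/130
1 + 1/(303/130) = 1 + 130/303 = 433/303
6 + 1/(433/303) = 6 + 303/433 = 2901/433
6 + 1/(2901/433) = 6 + 433/2901 = 17839/2901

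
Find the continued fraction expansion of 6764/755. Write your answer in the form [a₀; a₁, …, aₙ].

6764 ÷ 755 → quotient 8, remainder 724
755 ÷ 724 → quotient 1, remainder 31
724 ÷ 31 → quotient 23, remainder 11
31 ÷ 11 → quotient 2, remainder 9
11 ÷ 9 → quotient 1, remainder 2
9 ÷ 2 → quotient 4, remainder 1
2 ÷ 1 → quotient 2, remainder 0

[8; 1, 23, 2, 1, 4, 2]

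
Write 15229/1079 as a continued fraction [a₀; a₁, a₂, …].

⌊15229/1079⌋ = 14, remainder 123
⌊1079/123⌋ = 8, remainder 95
⌊123/95⌋ = 1, remainder 28
⌊95/28⌋ = 3, remainder 11
⌊28/11⌋ = 2, remainder 6
⌊11/6⌋ = 1, remainder 5
⌊6/5⌋ = 1, remainder 1
⌊5/1⌋ = 5, remainder 0

[14; 8, 1, 3, 2, 1, 1, 5]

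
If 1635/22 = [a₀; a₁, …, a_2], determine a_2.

Apply division with remainder until the remainder is 0:
1635 ÷ 22 → quotient 74, remainder 7
22 ÷ 7 → quotient 3, remainder 1
7 ÷ 1 → quotient 7, remainder 0

7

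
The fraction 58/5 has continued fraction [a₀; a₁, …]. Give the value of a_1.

58 ÷ 5 → quotient 11, remainder 3
5 ÷ 3 → quotient 1, remainder 2

1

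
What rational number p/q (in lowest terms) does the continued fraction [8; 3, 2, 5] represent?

a_0 = 8: 8/1
a_1 = 3: 25/3
a_2 = 2: 58/7
a_3 = 5: 315/38

315/38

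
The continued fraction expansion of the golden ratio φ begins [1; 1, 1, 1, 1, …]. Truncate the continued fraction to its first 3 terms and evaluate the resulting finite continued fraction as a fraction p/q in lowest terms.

3/2

a_0 = 1: 1/1
a_1 = 1: 2/1
a_2 = 1: 3/2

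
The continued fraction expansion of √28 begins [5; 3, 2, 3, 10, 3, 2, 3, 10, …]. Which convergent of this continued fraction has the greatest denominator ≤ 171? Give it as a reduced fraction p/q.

127/24

List convergents until the denominator exceeds the bound:
a_0 = 5: 5/1  (≤ bound)
a_1 = 3: 16/3  (≤ bound)
a_2 = 2: 37/7  (≤ bound)
a_3 = 3: 127/24  (≤ bound)
a_4 = 10: 1307/247  (> 171, stop)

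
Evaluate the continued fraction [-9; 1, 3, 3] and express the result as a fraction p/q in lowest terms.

-107/13

Start with 3.
3 + 1/(3/1) = 3 + 1/3 = 10/3
1 + 1/(10/3) = 1 + 3/10 = 13/10
-9 + 1/(13/10) = -9 + 10/13 = -107/13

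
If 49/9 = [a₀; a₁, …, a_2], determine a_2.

⌊49/9⌋ = 5, remainder 4
⌊9/4⌋ = 2, remainder 1
⌊4/1⌋ = 4, remainder 0

4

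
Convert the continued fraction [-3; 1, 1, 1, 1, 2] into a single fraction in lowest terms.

Start with 2.
1 + 1/(2/1) = 1 + 1/2 = 3/2
1 + 1/(3/2) = 1 + 2/3 = 5/3
1 + 1/(5/3) = 1 + 3/5 = 8/5
1 + 1/(8/5) = 1 + 5/8 = 13/8
-3 + 1/(13/8) = -3 + 8/13 = -31/13

-31/13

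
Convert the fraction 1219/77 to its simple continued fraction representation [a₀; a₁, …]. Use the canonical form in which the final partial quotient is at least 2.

[15; 1, 4, 1, 12]

1219 = 15·77 + 64, so a_0 = 15
77 = 1·64 + 13, so a_1 = 1
64 = 4·13 + 12, so a_2 = 4
13 = 1·12 + 1, so a_3 = 1
12 = 12·1 + 0, so a_4 = 12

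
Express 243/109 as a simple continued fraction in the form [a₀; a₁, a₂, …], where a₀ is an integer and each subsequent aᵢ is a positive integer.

Repeatedly divide and take the remainder:
243 = 2·109 + 25, so a_0 = 2
109 = 4·25 + 9, so a_1 = 4
25 = 2·9 + 7, so a_2 = 2
9 = 1·7 + 2, so a_3 = 1
7 = 3·2 + 1, so a_4 = 3
2 = 2·1 + 0, so a_5 = 2

[2; 4, 2, 1, 3, 2]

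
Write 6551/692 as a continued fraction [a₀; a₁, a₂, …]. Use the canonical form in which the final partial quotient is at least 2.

[9; 2, 7, 46]

6551 = 9·692 + 323, so a_0 = 9
692 = 2·323 + 46, so a_1 = 2
323 = 7·46 + 1, so a_2 = 7
46 = 46·1 + 0, so a_3 = 46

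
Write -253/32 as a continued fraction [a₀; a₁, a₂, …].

[-8; 10, 1, 2]

-253 ÷ 32 → quotient -8, remainder 3
32 ÷ 3 → quotient 10, remainder 2
3 ÷ 2 → quotient 1, remainder 1
2 ÷ 1 → quotient 2, remainder 0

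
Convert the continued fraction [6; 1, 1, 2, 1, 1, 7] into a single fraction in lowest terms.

Use the convergent recurrence hₖ = aₖ·hₖ₋₁ + hₖ₋₂ (and likewise for the denominators kₖ):
a_0 = 6: 6/1
a_1 = 1: 7/1
a_2 = 1: 13/2
a_3 = 2: 33/5
a_4 = 1: 46/7
a_5 = 1: 79/12
a_6 = 7: 599/91

599/91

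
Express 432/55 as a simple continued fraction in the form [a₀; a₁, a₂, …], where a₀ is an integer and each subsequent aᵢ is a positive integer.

⌊432/55⌋ = 7, remainder 47
⌊55/47⌋ = 1, remainder 8
⌊47/8⌋ = 5, remainder 7
⌊8/7⌋ = 1, remainder 1
⌊7/1⌋ = 7, remainder 0

[7; 1, 5, 1, 7]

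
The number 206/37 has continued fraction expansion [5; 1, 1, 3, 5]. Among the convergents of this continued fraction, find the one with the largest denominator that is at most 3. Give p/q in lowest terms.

List convergents until the denominator exceeds the bound:
a_0 = 5: 5/1  (≤ bound)
a_1 = 1: 6/1  (≤ bound)
a_2 = 1: 11/2  (≤ bound)
a_3 = 3: 39/7  (> 3, stop)

11/2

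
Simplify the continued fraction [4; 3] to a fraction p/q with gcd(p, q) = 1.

13/3

a_0 = 4: 4/1
a_1 = 3: 13/3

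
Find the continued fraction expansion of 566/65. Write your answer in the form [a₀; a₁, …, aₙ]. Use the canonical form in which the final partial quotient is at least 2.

[8; 1, 2, 2, 2, 1, 2]

Run the Euclidean algorithm, recording each quotient:
⌊566/65⌋ = 8, remainder 46
⌊65/46⌋ = 1, remainder 19
⌊46/19⌋ = 2, remainder 8
⌊19/8⌋ = 2, remainder 3
⌊8/3⌋ = 2, remainder 2
⌊3/2⌋ = 1, remainder 1
⌊2/1⌋ = 2, remainder 0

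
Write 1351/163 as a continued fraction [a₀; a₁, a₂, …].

[8; 3, 2, 7, 3]

⌊1351/163⌋ = 8, remainder 47
⌊163/47⌋ = 3, remainder 22
⌊47/22⌋ = 2, remainder 3
⌊22/3⌋ = 7, remainder 1
⌊3/1⌋ = 3, remainder 0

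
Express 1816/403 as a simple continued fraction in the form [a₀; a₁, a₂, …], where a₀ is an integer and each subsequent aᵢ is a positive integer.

1816 ÷ 403 → quotient 4, remainder 204
403 ÷ 204 → quotient 1, remainder 199
204 ÷ 199 → quotient 1, remainder 5
199 ÷ 5 → quotient 39, remainder 4
5 ÷ 4 → quotient 1, remainder 1
4 ÷ 1 → quotient 4, remainder 0

[4; 1, 1, 39, 1, 4]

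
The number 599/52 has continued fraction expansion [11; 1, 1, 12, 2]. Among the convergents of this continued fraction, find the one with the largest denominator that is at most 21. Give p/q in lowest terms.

a_0 = 11: 11/1  (≤ bound)
a_1 = 1: 12/1  (≤ bound)
a_2 = 1: 23/2  (≤ bound)
a_3 = 12: 288/25  (> 21, stop)

23/2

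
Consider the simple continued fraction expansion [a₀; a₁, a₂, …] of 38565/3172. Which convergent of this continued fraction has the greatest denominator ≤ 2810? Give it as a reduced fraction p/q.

12778/1051

List convergents until the denominator exceeds the bound:
a_0 = 12: 12/1  (≤ bound)
a_1 = 6: 73/6  (≤ bound)
a_2 = 3: 231/19  (≤ bound)
a_3 = 55: 12778/1051  (≤ bound)
a_4 = 3: 38565/3172  (> 2810, stop)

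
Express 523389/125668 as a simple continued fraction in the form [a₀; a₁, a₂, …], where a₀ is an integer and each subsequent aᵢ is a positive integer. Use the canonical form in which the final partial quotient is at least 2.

⌊523389/125668⌋ = 4, remainder 20717
⌊125668/20717⌋ = 6, remainder 1366
⌊20717/1366⌋ = 15, remainder 227
⌊1366/227⌋ = 6, remainder 4
⌊227/4⌋ = 56, remainder 3
⌊4/3⌋ = 1, remainder 1
⌊3/1⌋ = 3, remainder 0

[4; 6, 15, 6, 56, 1, 3]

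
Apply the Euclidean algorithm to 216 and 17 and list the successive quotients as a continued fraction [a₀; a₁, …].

[12; 1, 2, 2, 2]

Apply division with remainder until the remainder is 0:
216 ÷ 17 → quotient 12, remainder 12
17 ÷ 12 → quotient 1, remainder 5
12 ÷ 5 → quotient 2, remainder 2
5 ÷ 2 → quotient 2, remainder 1
2 ÷ 1 → quotient 2, remainder 0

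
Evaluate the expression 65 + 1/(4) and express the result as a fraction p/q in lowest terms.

261/4

Compute successive convergents:
a_0 = 65: 65/1
a_1 = 4: 261/4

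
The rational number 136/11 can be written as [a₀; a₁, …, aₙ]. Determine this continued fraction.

[12; 2, 1, 3]

136 ÷ 11 → quotient 12, remainder 4
11 ÷ 4 → quotient 2, remainder 3
4 ÷ 3 → quotient 1, remainder 1
3 ÷ 1 → quotient 3, remainder 0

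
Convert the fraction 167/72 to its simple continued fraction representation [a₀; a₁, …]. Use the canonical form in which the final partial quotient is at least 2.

167 = 2·72 + 23, so a_0 = 2
72 = 3·23 + 3, so a_1 = 3
23 = 7·3 + 2, so a_2 = 7
3 = 1·2 + 1, so a_3 = 1
2 = 2·1 + 0, so a_4 = 2

[2; 3, 7, 1, 2]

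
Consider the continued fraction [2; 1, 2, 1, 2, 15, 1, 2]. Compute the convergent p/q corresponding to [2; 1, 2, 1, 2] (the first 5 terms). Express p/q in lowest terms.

Use the convergent recurrence hₖ = aₖ·hₖ₋₁ + hₖ₋₂ (and likewise for the denominators kₖ):
a_0 = 2: 2/1
a_1 = 1: 3/1
a_2 = 2: 8/3
a_3 = 1: 11/4
a_4 = 2: 30/11

30/11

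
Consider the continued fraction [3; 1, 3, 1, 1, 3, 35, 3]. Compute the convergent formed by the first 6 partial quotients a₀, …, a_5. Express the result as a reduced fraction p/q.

Starting at the tail and folding back:
Start with 3.
1 + 1/(3/1) = 1 + 1/3 = 4/3
1 + 1/(4/3) = 1 + 3/4 = 7/4
3 + 1/(7/4) = 3 + 4/7 = 25/7
1 + 1/(25/7) = 1 + 7/25 = 32/25
3 + 1/(32/25) = 3 + 25/32 = 121/32

121/32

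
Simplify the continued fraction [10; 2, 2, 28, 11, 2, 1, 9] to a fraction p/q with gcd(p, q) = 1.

487441/46863

Work from the innermost term outward:
Start with 9.
1 + 1/(9/1) = 1 + 1/9 = 10/9
2 + 1/(10/9) = 2 + 9/10 = 29/10
11 + 1/(29/10) = 11 + 10/29 = 329/29
28 + 1/(329/29) = 28 + 29/329 = 9241/329
2 + 1/(9241/329) = 2 + 329/9241 = 18811/9241
2 + 1/(18811/9241) = 2 + 9241/18811 = 46863/18811
10 + 1/(46863/18811) = 10 + 18811/46863 = 487441/46863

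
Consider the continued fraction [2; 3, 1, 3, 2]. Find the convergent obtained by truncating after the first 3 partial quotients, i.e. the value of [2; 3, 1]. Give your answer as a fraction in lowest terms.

9/4

Start with 1.
3 + 1/(1/1) = 3 + 1/1 = 4/1
2 + 1/(4/1) = 2 + 1/4 = 9/4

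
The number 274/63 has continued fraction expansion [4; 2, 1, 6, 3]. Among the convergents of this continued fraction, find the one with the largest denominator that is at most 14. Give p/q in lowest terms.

a_0 = 4: 4/1  (≤ bound)
a_1 = 2: 9/2  (≤ bound)
a_2 = 1: 13/3  (≤ bound)
a_3 = 6: 87/20  (> 14, stop)

13/3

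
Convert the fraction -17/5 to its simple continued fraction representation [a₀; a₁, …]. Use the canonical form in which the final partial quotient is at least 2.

-17 ÷ 5 → quotient -4, remainder 3
5 ÷ 3 → quotient 1, remainder 2
3 ÷ 2 → quotient 1, remainder 1
2 ÷ 1 → quotient 2, remainder 0

[-4; 1, 1, 2]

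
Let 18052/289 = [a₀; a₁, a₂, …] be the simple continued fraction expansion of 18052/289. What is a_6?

1

Run the Euclidean algorithm, recording each quotient:
18052 ÷ 289 → quotient 62, remainder 134
289 ÷ 134 → quotient 2, remainder 21
134 ÷ 21 → quotient 6, remainder 8
21 ÷ 8 → quotient 2, remainder 5
8 ÷ 5 → quotient 1, remainder 3
5 ÷ 3 → quotient 1, remainder 2
3 ÷ 2 → quotient 1, remainder 1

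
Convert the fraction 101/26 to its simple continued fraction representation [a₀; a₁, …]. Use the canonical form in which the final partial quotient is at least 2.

⌊101/26⌋ = 3, remainder 23
⌊26/23⌋ = 1, remainder 3
⌊23/3⌋ = 7, remainder 2
⌊3/2⌋ = 1, remainder 1
⌊2/1⌋ = 2, remainder 0

[3; 1, 7, 1, 2]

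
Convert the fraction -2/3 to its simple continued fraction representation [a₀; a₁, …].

-2 ÷ 3 → quotient -1, remainder 1
3 ÷ 1 → quotient 3, remainder 0

[-1; 3]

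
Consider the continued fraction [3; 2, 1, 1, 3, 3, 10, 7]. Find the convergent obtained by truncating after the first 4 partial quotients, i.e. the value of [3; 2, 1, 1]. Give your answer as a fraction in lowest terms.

Use the convergent recurrence hₖ = aₖ·hₖ₋₁ + hₖ₋₂ (and likewise for the denominators kₖ):
a_0 = 3: 3/1
a_1 = 2: 7/2
a_2 = 1: 10/3
a_3 = 1: 17/5

17/5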